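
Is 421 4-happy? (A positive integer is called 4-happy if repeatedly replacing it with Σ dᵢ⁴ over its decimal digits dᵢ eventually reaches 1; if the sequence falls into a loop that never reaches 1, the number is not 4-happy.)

421 → 4⁴ + 2⁴ + 1⁴ = 256 + 16 + 1 = 273
273 → 2⁴ + 7⁴ + 3⁴ = 16 + 2401 + 81 = 2498
2498 → 2⁴ + 4⁴ + 9⁴ + 8⁴ = 16 + 256 + 6561 + 4096 = 10929
10929 → 1⁴ + 0⁴ + 9⁴ + 2⁴ + 9⁴ = 1 + 0 + 6561 + 16 + 6561 = 13139
13139 → 1⁴ + 3⁴ + 1⁴ + 3⁴ + 9⁴ = 1 + 81 + 1 + 81 + 6561 = 6725
6725 → 6⁴ + 7⁴ + 2⁴ + 5⁴ = 1296 + 2401 + 16 + 625 = 4338
4338 → 4⁴ + 3⁴ + 3⁴ + 8⁴ = 256 + 81 + 81 + 4096 = 4514
4514 → 4⁴ + 5⁴ + 1⁴ + 4⁴ = 256 + 625 + 1 + 256 = 1138
1138 → 1⁴ + 1⁴ + 3⁴ + 8⁴ = 1 + 1 + 81 + 4096 = 4179
4179 → 4⁴ + 1⁴ + 7⁴ + 9⁴ = 256 + 1 + 2401 + 6561 = 9219
9219 → 9⁴ + 2⁴ + 1⁴ + 9⁴ = 6561 + 16 + 1 + 6561 = 13139  — 13139 already seen; the sequence cycles without reaching 1.

not 4-happy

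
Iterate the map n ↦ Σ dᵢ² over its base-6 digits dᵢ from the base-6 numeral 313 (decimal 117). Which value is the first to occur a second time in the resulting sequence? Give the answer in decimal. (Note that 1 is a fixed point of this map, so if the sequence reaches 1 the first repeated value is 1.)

117 = (3,1,3)_6 → 3² + 1² + 3² = 19
19 = (3,1)_6 → 3² + 1² = 10
10 = (1,4)_6 → 1² + 4² = 17
17 = (2,5)_6 → 2² + 5² = 29
29 = (4,5)_6 → 4² + 5² = 41
41 = (1,0,5)_6 → 1² + 0² + 5² = 26
26 = (4,2)_6 → 4² + 2² = 20
20 = (3,2)_6 → 3² + 2² = 13
13 = (2,1)_6 → 2² + 1² = 5
5 = (5)_6 → 5² = 25
25 = (4,1)_6 → 4² + 1² = 17  — 17 already appeared earlier.

17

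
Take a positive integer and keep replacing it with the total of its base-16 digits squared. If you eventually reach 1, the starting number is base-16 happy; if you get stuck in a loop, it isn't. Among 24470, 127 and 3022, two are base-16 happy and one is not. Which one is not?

24470

24470: 24470 → 367 → 262 → 37 → 29 → 170 → 200 → 208 → 169 → 181 → 146 → 85 → 50 → 13 → 169  — repeats 169 (not base-16 happy)
127: 127 → 274 → 6 → 36 → 20 → 17 → 2 → 4 → 16 → 1  — reaches 1 (base-16 happy)
3022: 3022 → 461 → 314 → 110 → 232 → 260 → 17 → 2 → 4 → 16 → 1  — reaches 1 (base-16 happy)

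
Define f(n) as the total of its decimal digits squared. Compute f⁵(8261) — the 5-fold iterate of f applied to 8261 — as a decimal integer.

37

8261 → 8² + 2² + 6² + 1² = 64 + 4 + 36 + 1 = 105
105 → 1² + 0² + 5² = 1 + 0 + 25 = 26
26 → 2² + 6² = 4 + 36 = 40
40 → 4² + 0² = 16 + 0 = 16
16 → 1² + 6² = 1 + 36 = 37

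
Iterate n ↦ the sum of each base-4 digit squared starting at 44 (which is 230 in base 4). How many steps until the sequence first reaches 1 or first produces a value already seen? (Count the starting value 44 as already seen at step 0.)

5

44 = (2,3,0)_4 → 2² + 3² + 0² = 4 + 9 + 0 = 13
13 = (3,1)_4 → 3² + 1² = 9 + 1 = 10
10 = (2,2)_4 → 2² + 2² = 4 + 4 = 8
8 = (2,0)_4 → 2² + 0² = 4 + 0 = 4
4 = (1,0)_4 → 1² + 0² = 1 + 0 = 1  — reached 1.
That took 5 steps.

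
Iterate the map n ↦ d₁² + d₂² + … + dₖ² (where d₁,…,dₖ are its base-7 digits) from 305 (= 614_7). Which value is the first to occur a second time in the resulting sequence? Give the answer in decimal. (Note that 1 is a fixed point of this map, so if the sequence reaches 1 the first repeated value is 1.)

17

305 = (6,1,4)_7 → 6² + 1² + 4² = 53
53 = (1,0,4)_7 → 1² + 0² + 4² = 17
17 = (2,3)_7 → 2² + 3² = 13
13 = (1,6)_7 → 1² + 6² = 37
37 = (5,2)_7 → 5² + 2² = 29
29 = (4,1)_7 → 4² + 1² = 17  — 17 already appeared earlier.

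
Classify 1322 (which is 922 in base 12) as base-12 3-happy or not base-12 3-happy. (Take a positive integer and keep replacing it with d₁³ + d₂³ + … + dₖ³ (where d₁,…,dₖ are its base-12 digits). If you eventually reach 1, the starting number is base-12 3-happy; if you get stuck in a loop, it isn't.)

base-12 3-happy

1322 = (9,2,2)_12 → 9³ + 2³ + 2³ = 745
745 = (5,2,1)_12 → 5³ + 2³ + 1³ = 134
134 = (11,2)_12 → 11³ + 2³ = 1339
1339 = (9,3,7)_12 → 9³ + 3³ + 7³ = 1099
1099 = (7,7,7)_12 → 7³ + 7³ + 7³ = 1029
1029 = (7,1,9)_12 → 7³ + 1³ + 9³ = 1073
1073 = (7,5,5)_12 → 7³ + 5³ + 5³ = 593
593 = (4,1,5)_12 → 4³ + 1³ + 5³ = 190
190 = (1,3,10)_12 → 1³ + 3³ + 10³ = 1028
1028 = (7,1,8)_12 → 7³ + 1³ + 8³ = 856
856 = (5,11,4)_12 → 5³ + 11³ + 4³ = 1520
1520 = (10,6,8)_12 → 10³ + 6³ + 8³ = 1728
1728 = (1,0,0,0)_12 → 1³ + 0³ + 0³ + 0³ = 1  — reached 1.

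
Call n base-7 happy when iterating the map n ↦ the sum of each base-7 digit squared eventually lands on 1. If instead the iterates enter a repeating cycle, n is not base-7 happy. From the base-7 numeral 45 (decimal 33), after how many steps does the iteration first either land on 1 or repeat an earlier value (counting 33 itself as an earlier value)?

5

33 = (4,5)_7 → 4² + 5² = 41
41 = (5,6)_7 → 5² + 6² = 61
61 = (1,1,5)_7 → 1² + 1² + 5² = 27
27 = (3,6)_7 → 3² + 6² = 45
45 = (6,3)_7 → 6² + 3² = 45  — 45 repeats.
That took 5 steps.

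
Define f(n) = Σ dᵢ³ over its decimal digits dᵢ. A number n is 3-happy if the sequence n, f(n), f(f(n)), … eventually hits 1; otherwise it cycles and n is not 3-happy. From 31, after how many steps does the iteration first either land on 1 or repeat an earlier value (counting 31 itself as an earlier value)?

31 → 3³ + 1³ = 27 + 1 = 28
28 → 2³ + 8³ = 8 + 512 = 520
520 → 5³ + 2³ + 0³ = 125 + 8 + 0 = 133
133 → 1³ + 3³ + 3³ = 1 + 27 + 27 = 55
55 → 5³ + 5³ = 125 + 125 = 250
250 → 2³ + 5³ + 0³ = 8 + 125 + 0 = 133  — 133 repeats.
That took 6 steps.

6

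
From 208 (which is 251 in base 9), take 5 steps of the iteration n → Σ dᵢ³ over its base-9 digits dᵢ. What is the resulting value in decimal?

476

208 = (2,5,1)_9 → 134
134 = (1,5,8)_9 → 638
638 = (7,7,8)_9 → 1198
1198 = (1,5,7,1)_9 → 470
470 = (5,7,2)_9 → 476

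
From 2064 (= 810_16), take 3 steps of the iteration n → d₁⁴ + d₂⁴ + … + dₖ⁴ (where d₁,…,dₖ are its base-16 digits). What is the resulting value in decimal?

16

2064 = (8,1,0)_16 → 8⁴ + 1⁴ + 0⁴ = 4097
4097 = (1,0,0,1)_16 → 1⁴ + 0⁴ + 0⁴ + 1⁴ = 2
2 = (2)_16 → 2⁴ = 16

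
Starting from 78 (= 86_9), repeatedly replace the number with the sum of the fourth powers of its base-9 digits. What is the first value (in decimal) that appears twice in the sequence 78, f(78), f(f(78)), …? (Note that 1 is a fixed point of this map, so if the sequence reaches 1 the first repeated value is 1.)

722

78 = (8,6)_9 → 8⁴ + 6⁴ = 5392
5392 = (7,3,5,1)_9 → 7⁴ + 3⁴ + 5⁴ + 1⁴ = 3108
3108 = (4,2,3,3)_9 → 4⁴ + 2⁴ + 3⁴ + 3⁴ = 434
434 = (5,3,2)_9 → 5⁴ + 3⁴ + 2⁴ = 722
722 = (8,8,2)_9 → 8⁴ + 8⁴ + 2⁴ = 8208
8208 = (1,2,2,3,0)_9 → 1⁴ + 2⁴ + 2⁴ + 3⁴ + 0⁴ = 114
114 = (1,3,6)_9 → 1⁴ + 3⁴ + 6⁴ = 1378
1378 = (1,8,0,1)_9 → 1⁴ + 8⁴ + 0⁴ + 1⁴ = 4098
4098 = (5,5,5,3)_9 → 5⁴ + 5⁴ + 5⁴ + 3⁴ = 1956
1956 = (2,6,1,3)_9 → 2⁴ + 6⁴ + 1⁴ + 3⁴ = 1394
1394 = (1,8,1,8)_9 → 1⁴ + 8⁴ + 1⁴ + 8⁴ = 8194
8194 = (1,2,2,1,4)_9 → 1⁴ + 2⁴ + 2⁴ + 1⁴ + 4⁴ = 290
290 = (3,5,2)_9 → 3⁴ + 5⁴ + 2⁴ = 722  — 722 already appeared earlier.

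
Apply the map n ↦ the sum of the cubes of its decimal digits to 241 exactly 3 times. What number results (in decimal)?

370

241 → 2³ + 4³ + 1³ = 73
73 → 7³ + 3³ = 370
370 → 3³ + 7³ + 0³ = 370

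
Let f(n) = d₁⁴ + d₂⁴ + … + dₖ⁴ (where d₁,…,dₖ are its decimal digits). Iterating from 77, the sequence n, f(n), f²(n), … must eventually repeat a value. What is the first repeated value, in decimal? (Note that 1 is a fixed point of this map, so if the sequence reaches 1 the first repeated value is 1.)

13139

77 → 7⁴ + 7⁴ = 4802
4802 → 4⁴ + 8⁴ + 0⁴ + 2⁴ = 4368
4368 → 4⁴ + 3⁴ + 6⁴ + 8⁴ = 5729
5729 → 5⁴ + 7⁴ + 2⁴ + 9⁴ = 9603
9603 → 9⁴ + 6⁴ + 0⁴ + 3⁴ = 7938
7938 → 7⁴ + 9⁴ + 3⁴ + 8⁴ = 13139
13139 → 1⁴ + 3⁴ + 1⁴ + 3⁴ + 9⁴ = 6725
6725 → 6⁴ + 7⁴ + 2⁴ + 5⁴ = 4338
4338 → 4⁴ + 3⁴ + 3⁴ + 8⁴ = 4514
4514 → 4⁴ + 5⁴ + 1⁴ + 4⁴ = 1138
1138 → 1⁴ + 1⁴ + 3⁴ + 8⁴ = 4179
4179 → 4⁴ + 1⁴ + 7⁴ + 9⁴ = 9219
9219 → 9⁴ + 2⁴ + 1⁴ + 9⁴ = 13139  — 13139 already appeared earlier.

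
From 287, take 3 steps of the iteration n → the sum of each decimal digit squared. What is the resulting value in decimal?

287 → 2² + 8² + 7² = 4 + 64 + 49 = 117
117 → 1² + 1² + 7² = 1 + 1 + 49 = 51
51 → 5² + 1² = 25 + 1 = 26

26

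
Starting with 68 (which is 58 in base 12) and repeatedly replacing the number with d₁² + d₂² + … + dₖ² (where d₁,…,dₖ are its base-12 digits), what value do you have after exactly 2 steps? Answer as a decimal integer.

68 = (5,8)_12 → 89
89 = (7,5)_12 → 74

74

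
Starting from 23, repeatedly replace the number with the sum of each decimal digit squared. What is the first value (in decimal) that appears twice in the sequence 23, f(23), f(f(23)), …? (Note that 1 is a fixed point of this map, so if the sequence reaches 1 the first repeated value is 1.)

1

23 → 2² + 3² = 13
13 → 1² + 3² = 10
10 → 1² + 0² = 1  — reached the fixed point 1.
1 → 1, so 1 is the first repeated value.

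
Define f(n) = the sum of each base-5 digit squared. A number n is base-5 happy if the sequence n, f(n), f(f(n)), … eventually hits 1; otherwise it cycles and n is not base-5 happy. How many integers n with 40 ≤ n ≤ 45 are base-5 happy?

2

40: 40 → 10 → 4 → 16 → 10  — not base-5 happy
41: 41 → 11 → 5 → 1  — base-5 happy
42: 42 → 14 → 20 → 16 → 10 → 4 → 16  — not base-5 happy
43: 43 → 19 → 25 → 1  — base-5 happy
44: 44 → 26 → 2 → 4 → 16 → 10 → 4  — not base-5 happy
45: 45 → 17 → 13 → 13  — not base-5 happy
base-5 happy: 41, 43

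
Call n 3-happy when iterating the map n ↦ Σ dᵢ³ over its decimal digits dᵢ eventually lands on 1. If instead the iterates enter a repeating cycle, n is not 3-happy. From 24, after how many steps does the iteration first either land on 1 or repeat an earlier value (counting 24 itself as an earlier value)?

4

24 → 2³ + 4³ = 8 + 64 = 72
72 → 7³ + 2³ = 343 + 8 = 351
351 → 3³ + 5³ + 1³ = 27 + 125 + 1 = 153
153 → 1³ + 5³ + 3³ = 1 + 125 + 27 = 153  — 153 repeats.
That took 4 steps.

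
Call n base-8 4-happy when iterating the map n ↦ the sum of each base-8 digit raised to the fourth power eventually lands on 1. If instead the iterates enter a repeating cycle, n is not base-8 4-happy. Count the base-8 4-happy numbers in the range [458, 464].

458: 458 → 2418 → 2193 → 289 → 513 → 2 → 16 → 16  — not base-8 4-happy
459: 459 → 2483 → 2929 → 2547 → 4034 → 4818 → 115 → 1378 → 913 → 1314 → 544 → 257 → 257  — not base-8 4-happy
460: 460 → 2658 → 898 → 1313 → 529 → 18 → 32 → 256 → 256  — not base-8 4-happy
461: 461 → 3027 → 3123 → 2673 → 1923 → 1458 → 2624 → 626 → 1314 → 544 → 257 → 257  — not base-8 4-happy
462: 462 → 3698 → 3714 → 2433 → 1553 → 98 → 273 → 273  — not base-8 4-happy
463: 463 → 4803 → 164 → 528 → 17 → 17  — not base-8 4-happy
464: 464 → 2417 → 2178 → 288 → 512 → 1  — base-8 4-happy
base-8 4-happy: 464

1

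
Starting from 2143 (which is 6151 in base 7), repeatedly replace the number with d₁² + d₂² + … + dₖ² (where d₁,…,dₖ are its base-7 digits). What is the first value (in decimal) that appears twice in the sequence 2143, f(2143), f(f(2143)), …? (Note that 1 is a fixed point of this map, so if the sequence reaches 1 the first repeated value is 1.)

2143 = (6,1,5,1)_7 → 6² + 1² + 5² + 1² = 63
63 = (1,2,0)_7 → 1² + 2² + 0² = 5
5 = (5)_7 → 5² = 25
25 = (3,4)_7 → 3² + 4² = 25  — 25 already appeared earlier.

25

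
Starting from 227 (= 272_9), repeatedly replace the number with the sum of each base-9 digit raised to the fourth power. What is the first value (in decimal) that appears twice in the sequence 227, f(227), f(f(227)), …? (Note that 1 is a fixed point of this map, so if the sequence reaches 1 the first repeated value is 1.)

227 = (2,7,2)_9 → 2⁴ + 7⁴ + 2⁴ = 2433
2433 = (3,3,0,3)_9 → 3⁴ + 3⁴ + 0⁴ + 3⁴ = 243
243 = (3,0,0)_9 → 3⁴ + 0⁴ + 0⁴ = 81
81 = (1,0,0)_9 → 1⁴ + 0⁴ + 0⁴ = 1  — reached the fixed point 1.
1 → 1, so 1 is the first repeated value.

1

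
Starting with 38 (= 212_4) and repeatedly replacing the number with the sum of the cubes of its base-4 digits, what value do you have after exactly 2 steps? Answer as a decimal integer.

38 = (2,1,2)_4 → 2³ + 1³ + 2³ = 17
17 = (1,0,1)_4 → 1³ + 0³ + 1³ = 2

2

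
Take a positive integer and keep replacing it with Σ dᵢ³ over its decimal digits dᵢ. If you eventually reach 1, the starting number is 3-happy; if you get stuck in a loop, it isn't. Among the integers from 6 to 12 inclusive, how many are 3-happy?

6: 6 → 216 → 225 → 141 → 66 → 432 → 99 → 1458 → 702 → 351 → 153 → 153  — not 3-happy
7: 7 → 343 → 118 → 514 → 190 → 730 → 370 → 370  — not 3-happy
8: 8 → 512 → 134 → 92 → 737 → 713 → 371 → 371  — not 3-happy
9: 9 → 729 → 1080 → 513 → 153 → 153  — not 3-happy
10: 10 → 1  — 3-happy
11: 11 → 2 → 8 → 512 → 134 → 92 → 737 → 713 → 371 → 371  — not 3-happy
12: 12 → 9 → 729 → 1080 → 513 → 153 → 153  — not 3-happy
3-happy: 10

1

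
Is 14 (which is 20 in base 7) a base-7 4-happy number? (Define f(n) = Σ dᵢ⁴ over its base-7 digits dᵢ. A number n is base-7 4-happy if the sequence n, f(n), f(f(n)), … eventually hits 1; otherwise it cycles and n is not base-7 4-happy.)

14 = (2,0)_7 → 16
16 = (2,2)_7 → 32
32 = (4,4)_7 → 512
512 = (1,3,3,1)_7 → 164
164 = (3,2,3)_7 → 178
178 = (3,4,3)_7 → 418
418 = (1,1,3,5)_7 → 708
708 = (2,0,3,1)_7 → 98
98 = (2,0,0)_7 → 16  — 16 already seen; the sequence cycles without reaching 1.

not base-7 4-happy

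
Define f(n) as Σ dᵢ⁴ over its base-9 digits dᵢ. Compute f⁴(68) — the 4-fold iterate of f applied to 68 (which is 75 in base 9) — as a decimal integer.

882

68 = (7,5)_9 → 7⁴ + 5⁴ = 2401 + 625 = 3026
3026 = (4,1,3,2)_9 → 4⁴ + 1⁴ + 3⁴ + 2⁴ = 256 + 1 + 81 + 16 = 354
354 = (4,3,3)_9 → 4⁴ + 3⁴ + 3⁴ = 256 + 81 + 81 = 418
418 = (5,1,4)_9 → 5⁴ + 1⁴ + 4⁴ = 625 + 1 + 256 = 882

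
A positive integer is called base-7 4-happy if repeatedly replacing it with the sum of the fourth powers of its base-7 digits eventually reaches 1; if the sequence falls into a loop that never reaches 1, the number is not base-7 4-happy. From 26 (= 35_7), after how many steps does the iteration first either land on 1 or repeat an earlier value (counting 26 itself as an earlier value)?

8

26 = (3,5)_7 → 3⁴ + 5⁴ = 706
706 = (2,0,2,6)_7 → 2⁴ + 0⁴ + 2⁴ + 6⁴ = 1328
1328 = (3,6,0,5)_7 → 3⁴ + 6⁴ + 0⁴ + 5⁴ = 2002
2002 = (5,5,6,0)_7 → 5⁴ + 5⁴ + 6⁴ + 0⁴ = 2546
2546 = (1,0,2,6,5)_7 → 1⁴ + 0⁴ + 2⁴ + 6⁴ + 5⁴ = 1938
1938 = (5,4,3,6)_7 → 5⁴ + 4⁴ + 3⁴ + 6⁴ = 2258
2258 = (6,4,0,4)_7 → 6⁴ + 4⁴ + 0⁴ + 4⁴ = 1808
1808 = (5,1,6,2)_7 → 5⁴ + 1⁴ + 6⁴ + 2⁴ = 1938  — 1938 repeats.
That took 8 steps.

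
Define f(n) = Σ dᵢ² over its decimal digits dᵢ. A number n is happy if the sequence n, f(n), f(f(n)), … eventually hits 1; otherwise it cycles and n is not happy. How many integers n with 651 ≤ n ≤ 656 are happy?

651: 651 → 62 → 40 → 16 → 37 → 58 → 89 → 145 → 42 → 20 → 4 → 16  — not happy
652: 652 → 65 → 61 → 37 → 58 → 89 → 145 → 42 → 20 → 4 → 16 → 37  — not happy
653: 653 → 70 → 49 → 97 → 130 → 10 → 1  — happy
654: 654 → 77 → 98 → 145 → 42 → 20 → 4 → 16 → 37 → 58 → 89 → 145  — not happy
655: 655 → 86 → 100 → 1  — happy
656: 656 → 97 → 130 → 10 → 1  — happy
happy: 653, 655, 656

3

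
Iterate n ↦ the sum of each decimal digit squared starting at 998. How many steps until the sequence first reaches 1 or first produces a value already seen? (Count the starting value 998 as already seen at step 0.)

6

998 → 226
226 → 44
44 → 32
32 → 13
13 → 10
10 → 1  — reached 1.
That took 6 steps.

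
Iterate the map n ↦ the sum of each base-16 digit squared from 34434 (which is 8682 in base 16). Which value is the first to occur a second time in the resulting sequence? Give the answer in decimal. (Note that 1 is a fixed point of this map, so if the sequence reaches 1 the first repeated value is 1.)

1

34434 = (8,6,8,2)_16 → 8² + 6² + 8² + 2² = 64 + 36 + 64 + 4 = 168
168 = (10,8)_16 → 10² + 8² = 100 + 64 = 164
164 = (10,4)_16 → 10² + 4² = 100 + 16 = 116
116 = (7,4)_16 → 7² + 4² = 49 + 16 = 65
65 = (4,1)_16 → 4² + 1² = 16 + 1 = 17
17 = (1,1)_16 → 1² + 1² = 1 + 1 = 2
2 = (2)_16 → 2² = 4
4 = (4)_16 → 4² = 16
16 = (1,0)_16 → 1² + 0² = 1 + 0 = 1  — reached the fixed point 1.
1 → 1, so 1 is the first repeated value.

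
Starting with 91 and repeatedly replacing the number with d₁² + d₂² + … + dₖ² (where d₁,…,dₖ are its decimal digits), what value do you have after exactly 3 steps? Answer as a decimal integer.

91 → 9² + 1² = 81 + 1 = 82
82 → 8² + 2² = 64 + 4 = 68
68 → 6² + 8² = 36 + 64 = 100

100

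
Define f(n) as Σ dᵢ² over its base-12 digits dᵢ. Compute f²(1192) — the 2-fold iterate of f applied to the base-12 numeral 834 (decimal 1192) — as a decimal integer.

74

1192 = (8,3,4)_12 → 8² + 3² + 4² = 64 + 9 + 16 = 89
89 = (7,5)_12 → 7² + 5² = 49 + 25 = 74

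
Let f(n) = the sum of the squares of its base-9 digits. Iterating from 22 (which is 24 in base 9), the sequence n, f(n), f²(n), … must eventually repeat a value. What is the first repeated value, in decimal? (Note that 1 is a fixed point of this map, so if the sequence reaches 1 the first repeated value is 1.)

22 = (2,4)_9 → 2² + 4² = 4 + 16 = 20
20 = (2,2)_9 → 2² + 2² = 4 + 4 = 8
8 = (8)_9 → 8² = 64
64 = (7,1)_9 → 7² + 1² = 49 + 1 = 50
50 = (5,5)_9 → 5² + 5² = 25 + 25 = 50  — 50 already appeared earlier.

50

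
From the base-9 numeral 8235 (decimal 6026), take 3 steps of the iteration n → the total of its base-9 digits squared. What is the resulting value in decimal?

26

6026 = (8,2,3,5)_9 → 8² + 2² + 3² + 5² = 102
102 = (1,2,3)_9 → 1² + 2² + 3² = 14
14 = (1,5)_9 → 1² + 5² = 26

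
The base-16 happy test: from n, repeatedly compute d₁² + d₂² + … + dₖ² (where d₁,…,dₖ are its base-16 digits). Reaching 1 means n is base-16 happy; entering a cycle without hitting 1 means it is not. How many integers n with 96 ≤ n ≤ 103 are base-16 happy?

96: 96 → 36 → 20 → 17 → 2 → 4 → 16 → 1  (reaches 1)
97: 97 → 37 → 29 → 170 → 200 → 208 → 169 → 181 → 146 → 85 → 50 → 13 → 169  (repeats 169)
98: 98 → 40 → 68 → 32 → 4 → 16 → 1  (reaches 1)
99: 99 → 45 → 173 → 269 → 170 → 200 → 208 → 169 → 181 → 146 → 85 → 50 → 13 → 169  (repeats 169)
100: 100 → 52 → 25 → 82 → 29 → 170 → 200 → 208 → 169 → 181 → 146 → 85 → 50 → 13 → 169  (repeats 169)
101: 101 → 61 → 178 → 125 → 218 → 269 → 170 → 200 → 208 → 169 → 181 → 146 → 85 → 50 → 13 → 169  (repeats 169)
102: 102 → 72 → 80 → 25 → 82 → 29 → 170 → 200 → 208 → 169 → 181 → 146 → 85 → 50 → 13 → 169  (repeats 169)
103: 103 → 85 → 50 → 13 → 169 → 181 → 146 → 85  (repeats 85)
base-16 happy: 96, 98

2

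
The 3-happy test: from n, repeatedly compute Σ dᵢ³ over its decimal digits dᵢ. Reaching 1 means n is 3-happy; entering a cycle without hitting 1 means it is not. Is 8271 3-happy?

not 3-happy

8271 → 8³ + 2³ + 7³ + 1³ = 864
864 → 8³ + 6³ + 4³ = 792
792 → 7³ + 9³ + 2³ = 1080
1080 → 1³ + 0³ + 8³ + 0³ = 513
513 → 5³ + 1³ + 3³ = 153
153 → 1³ + 5³ + 3³ = 153  — 153 already seen; the sequence cycles without reaching 1.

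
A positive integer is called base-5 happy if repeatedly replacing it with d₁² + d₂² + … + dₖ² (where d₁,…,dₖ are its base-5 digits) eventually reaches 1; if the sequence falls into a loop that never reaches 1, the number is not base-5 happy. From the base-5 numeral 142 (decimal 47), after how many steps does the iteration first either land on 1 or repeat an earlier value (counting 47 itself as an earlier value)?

47 = (1,4,2)_5 → 1² + 4² + 2² = 1 + 16 + 4 = 21
21 = (4,1)_5 → 4² + 1² = 16 + 1 = 17
17 = (3,2)_5 → 3² + 2² = 9 + 4 = 13
13 = (2,3)_5 → 2² + 3² = 4 + 9 = 13  — 13 repeats.
That took 4 steps.

4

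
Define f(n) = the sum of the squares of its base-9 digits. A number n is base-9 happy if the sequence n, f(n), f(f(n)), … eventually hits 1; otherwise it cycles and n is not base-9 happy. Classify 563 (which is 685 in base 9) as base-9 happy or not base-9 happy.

base-9 happy

563 = (6,8,5)_9 → 6² + 8² + 5² = 125
125 = (1,4,8)_9 → 1² + 4² + 8² = 81
81 = (1,0,0)_9 → 1² + 0² + 0² = 1  — reached 1.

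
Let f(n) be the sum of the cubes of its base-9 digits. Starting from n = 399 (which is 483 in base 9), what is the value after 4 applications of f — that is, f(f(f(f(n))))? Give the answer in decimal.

399 = (4,8,3)_9 → 4³ + 8³ + 3³ = 603
603 = (7,4,0)_9 → 7³ + 4³ + 0³ = 407
407 = (5,0,2)_9 → 5³ + 0³ + 2³ = 133
133 = (1,5,7)_9 → 1³ + 5³ + 7³ = 469

469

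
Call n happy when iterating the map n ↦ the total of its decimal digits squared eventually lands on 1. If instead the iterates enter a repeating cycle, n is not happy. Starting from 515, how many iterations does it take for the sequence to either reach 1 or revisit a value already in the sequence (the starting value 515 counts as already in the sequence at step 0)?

12

515 → 5² + 1² + 5² = 51
51 → 5² + 1² = 26
26 → 2² + 6² = 40
40 → 4² + 0² = 16
16 → 1² + 6² = 37
37 → 3² + 7² = 58
58 → 5² + 8² = 89
89 → 8² + 9² = 145
145 → 1² + 4² + 5² = 42
42 → 4² + 2² = 20
20 → 2² + 0² = 4
4 → 4² = 16  — 16 repeats.
That took 12 steps.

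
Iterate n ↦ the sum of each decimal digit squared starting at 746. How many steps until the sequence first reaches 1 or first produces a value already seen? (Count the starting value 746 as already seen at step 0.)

11

746 → 7² + 4² + 6² = 49 + 16 + 36 = 101
101 → 1² + 0² + 1² = 1 + 0 + 1 = 2
2 → 2² = 4
4 → 4² = 16
16 → 1² + 6² = 1 + 36 = 37
37 → 3² + 7² = 9 + 49 = 58
58 → 5² + 8² = 25 + 64 = 89
89 → 8² + 9² = 64 + 81 = 145
145 → 1² + 4² + 5² = 1 + 16 + 25 = 42
42 → 4² + 2² = 16 + 4 = 20
20 → 2² + 0² = 4 + 0 = 4  — 4 repeats.
That took 11 steps.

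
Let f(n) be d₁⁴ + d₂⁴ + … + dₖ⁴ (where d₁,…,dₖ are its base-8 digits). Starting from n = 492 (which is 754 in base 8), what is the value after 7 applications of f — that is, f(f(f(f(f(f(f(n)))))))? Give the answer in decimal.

492 = (7,5,4)_8 → 7⁴ + 5⁴ + 4⁴ = 3282
3282 = (6,3,2,2)_8 → 6⁴ + 3⁴ + 2⁴ + 2⁴ = 1409
1409 = (2,6,0,1)_8 → 2⁴ + 6⁴ + 0⁴ + 1⁴ = 1313
1313 = (2,4,4,1)_8 → 2⁴ + 4⁴ + 4⁴ + 1⁴ = 529
529 = (1,0,2,1)_8 → 1⁴ + 0⁴ + 2⁴ + 1⁴ = 18
18 = (2,2)_8 → 2⁴ + 2⁴ = 32
32 = (4,0)_8 → 4⁴ + 0⁴ = 256

256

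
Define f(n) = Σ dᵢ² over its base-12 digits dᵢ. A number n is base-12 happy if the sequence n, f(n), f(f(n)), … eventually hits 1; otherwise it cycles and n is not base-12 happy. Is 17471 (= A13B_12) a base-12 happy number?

17471 = (10,1,3,11)_12 → 10² + 1² + 3² + 11² = 100 + 1 + 9 + 121 = 231
231 = (1,7,3)_12 → 1² + 7² + 3² = 1 + 49 + 9 = 59
59 = (4,11)_12 → 4² + 11² = 16 + 121 = 137
137 = (11,5)_12 → 11² + 5² = 121 + 25 = 146
146 = (1,0,2)_12 → 1² + 0² + 2² = 1 + 0 + 4 = 5
5 = (5)_12 → 5² = 25
25 = (2,1)_12 → 2² + 1² = 4 + 1 = 5  — 5 already seen; the sequence cycles without reaching 1.

not base-12 happy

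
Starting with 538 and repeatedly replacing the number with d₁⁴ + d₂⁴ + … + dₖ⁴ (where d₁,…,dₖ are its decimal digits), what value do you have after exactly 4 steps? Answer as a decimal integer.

538 → 5⁴ + 3⁴ + 8⁴ = 625 + 81 + 4096 = 4802
4802 → 4⁴ + 8⁴ + 0⁴ + 2⁴ = 256 + 4096 + 0 + 16 = 4368
4368 → 4⁴ + 3⁴ + 6⁴ + 8⁴ = 256 + 81 + 1296 + 4096 = 5729
5729 → 5⁴ + 7⁴ + 2⁴ + 9⁴ = 625 + 2401 + 16 + 6561 = 9603

9603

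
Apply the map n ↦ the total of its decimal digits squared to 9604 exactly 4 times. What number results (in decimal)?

9604 → 133
133 → 19
19 → 82
82 → 68

68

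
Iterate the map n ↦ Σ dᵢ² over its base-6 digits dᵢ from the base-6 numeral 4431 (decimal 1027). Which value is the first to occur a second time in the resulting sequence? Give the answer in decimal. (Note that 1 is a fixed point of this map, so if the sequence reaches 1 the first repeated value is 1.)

20

1027 = (4,4,3,1)_6 → 4² + 4² + 3² + 1² = 42
42 = (1,1,0)_6 → 1² + 1² + 0² = 2
2 = (2)_6 → 2² = 4
4 = (4)_6 → 4² = 16
16 = (2,4)_6 → 2² + 4² = 20
20 = (3,2)_6 → 3² + 2² = 13
13 = (2,1)_6 → 2² + 1² = 5
5 = (5)_6 → 5² = 25
25 = (4,1)_6 → 4² + 1² = 17
17 = (2,5)_6 → 2² + 5² = 29
29 = (4,5)_6 → 4² + 5² = 41
41 = (1,0,5)_6 → 1² + 0² + 5² = 26
26 = (4,2)_6 → 4² + 2² = 20  — 20 already appeared earlier.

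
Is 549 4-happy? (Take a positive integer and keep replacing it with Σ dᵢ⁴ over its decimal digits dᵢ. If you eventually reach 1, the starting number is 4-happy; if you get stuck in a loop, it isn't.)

not 4-happy

549 → 5⁴ + 4⁴ + 9⁴ = 7442
7442 → 7⁴ + 4⁴ + 4⁴ + 2⁴ = 2929
2929 → 2⁴ + 9⁴ + 2⁴ + 9⁴ = 13154
13154 → 1⁴ + 3⁴ + 1⁴ + 5⁴ + 4⁴ = 964
964 → 9⁴ + 6⁴ + 4⁴ = 8113
8113 → 8⁴ + 1⁴ + 1⁴ + 3⁴ = 4179
4179 → 4⁴ + 1⁴ + 7⁴ + 9⁴ = 9219
9219 → 9⁴ + 2⁴ + 1⁴ + 9⁴ = 13139
13139 → 1⁴ + 3⁴ + 1⁴ + 3⁴ + 9⁴ = 6725
6725 → 6⁴ + 7⁴ + 2⁴ + 5⁴ = 4338
4338 → 4⁴ + 3⁴ + 3⁴ + 8⁴ = 4514
4514 → 4⁴ + 5⁴ + 1⁴ + 4⁴ = 1138
1138 → 1⁴ + 1⁴ + 3⁴ + 8⁴ = 4179  — 4179 already seen; the sequence cycles without reaching 1.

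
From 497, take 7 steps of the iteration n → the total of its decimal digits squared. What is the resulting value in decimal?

89

497 → 4² + 9² + 7² = 146
146 → 1² + 4² + 6² = 53
53 → 5² + 3² = 34
34 → 3² + 4² = 25
25 → 2² + 5² = 29
29 → 2² + 9² = 85
85 → 8² + 5² = 89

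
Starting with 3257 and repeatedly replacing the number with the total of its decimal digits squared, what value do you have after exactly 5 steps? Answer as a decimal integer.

3257 → 3² + 2² + 5² + 7² = 9 + 4 + 25 + 49 = 87
87 → 8² + 7² = 64 + 49 = 113
113 → 1² + 1² + 3² = 1 + 1 + 9 = 11
11 → 1² + 1² = 1 + 1 = 2
2 → 2² = 4

4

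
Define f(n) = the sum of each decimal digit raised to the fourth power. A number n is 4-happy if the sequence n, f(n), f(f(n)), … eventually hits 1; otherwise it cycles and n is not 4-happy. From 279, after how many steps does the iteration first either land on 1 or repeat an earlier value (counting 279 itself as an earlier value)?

11

279 → 2⁴ + 7⁴ + 9⁴ = 8978
8978 → 8⁴ + 9⁴ + 7⁴ + 8⁴ = 17154
17154 → 1⁴ + 7⁴ + 1⁴ + 5⁴ + 4⁴ = 3284
3284 → 3⁴ + 2⁴ + 8⁴ + 4⁴ = 4449
4449 → 4⁴ + 4⁴ + 4⁴ + 9⁴ = 7329
7329 → 7⁴ + 3⁴ + 2⁴ + 9⁴ = 9059
9059 → 9⁴ + 0⁴ + 5⁴ + 9⁴ = 13747
13747 → 1⁴ + 3⁴ + 7⁴ + 4⁴ + 7⁴ = 5140
5140 → 5⁴ + 1⁴ + 4⁴ + 0⁴ = 882
882 → 8⁴ + 8⁴ + 2⁴ = 8208
8208 → 8⁴ + 2⁴ + 0⁴ + 8⁴ = 8208  — 8208 repeats.
That took 11 steps.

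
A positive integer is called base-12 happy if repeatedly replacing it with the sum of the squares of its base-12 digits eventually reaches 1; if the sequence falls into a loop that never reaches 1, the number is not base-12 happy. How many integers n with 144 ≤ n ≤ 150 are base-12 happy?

1

144: 144 → 1  — base-12 happy
145: 145 → 2 → 4 → 16 → 17 → 26 → 8 → 64 → 41 → 34 → 104 → 128 → 164 → 66 → 61 → 26  — not base-12 happy
146: 146 → 5 → 25 → 5  — not base-12 happy
147: 147 → 10 → 100 → 80 → 100  — not base-12 happy
148: 148 → 17 → 26 → 8 → 64 → 41 → 34 → 104 → 128 → 164 → 66 → 61 → 26  — not base-12 happy
149: 149 → 26 → 8 → 64 → 41 → 34 → 104 → 128 → 164 → 66 → 61 → 26  — not base-12 happy
150: 150 → 37 → 10 → 100 → 80 → 100  — not base-12 happy
base-12 happy: 144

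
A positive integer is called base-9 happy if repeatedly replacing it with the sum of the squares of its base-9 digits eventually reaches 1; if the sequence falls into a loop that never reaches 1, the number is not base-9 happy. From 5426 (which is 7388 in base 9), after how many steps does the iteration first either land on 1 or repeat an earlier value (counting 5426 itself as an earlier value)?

5426 = (7,3,8,8)_9 → 7² + 3² + 8² + 8² = 186
186 = (2,2,6)_9 → 2² + 2² + 6² = 44
44 = (4,8)_9 → 4² + 8² = 80
80 = (8,8)_9 → 8² + 8² = 128
128 = (1,5,2)_9 → 1² + 5² + 2² = 30
30 = (3,3)_9 → 3² + 3² = 18
18 = (2,0)_9 → 2² + 0² = 4
4 = (4)_9 → 4² = 16
16 = (1,7)_9 → 1² + 7² = 50
50 = (5,5)_9 → 5² + 5² = 50  — 50 repeats.
That took 10 steps.

10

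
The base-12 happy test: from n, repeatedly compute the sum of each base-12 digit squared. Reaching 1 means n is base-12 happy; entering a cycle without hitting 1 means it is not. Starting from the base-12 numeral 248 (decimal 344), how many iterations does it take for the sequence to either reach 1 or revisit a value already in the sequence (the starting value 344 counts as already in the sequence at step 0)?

344 = (2,4,8)_12 → 84
84 = (7,0)_12 → 49
49 = (4,1)_12 → 17
17 = (1,5)_12 → 26
26 = (2,2)_12 → 8
8 = (8)_12 → 64
64 = (5,4)_12 → 41
41 = (3,5)_12 → 34
34 = (2,10)_12 → 104
104 = (8,8)_12 → 128
128 = (10,8)_12 → 164
164 = (1,1,8)_12 → 66
66 = (5,6)_12 → 61
61 = (5,1)_12 → 26  — 26 repeats.
That took 14 steps.

14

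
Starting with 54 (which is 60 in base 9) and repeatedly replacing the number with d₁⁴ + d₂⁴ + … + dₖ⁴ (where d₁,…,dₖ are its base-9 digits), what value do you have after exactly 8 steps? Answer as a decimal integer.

54 = (6,0)_9 → 1296
1296 = (1,7,0,0)_9 → 2402
2402 = (3,2,5,8)_9 → 4818
4818 = (6,5,4,3)_9 → 2258
2258 = (3,0,7,8)_9 → 6578
6578 = (1,0,0,1,8)_9 → 4098
4098 = (5,5,5,3)_9 → 1956
1956 = (2,6,1,3)_9 → 1394

1394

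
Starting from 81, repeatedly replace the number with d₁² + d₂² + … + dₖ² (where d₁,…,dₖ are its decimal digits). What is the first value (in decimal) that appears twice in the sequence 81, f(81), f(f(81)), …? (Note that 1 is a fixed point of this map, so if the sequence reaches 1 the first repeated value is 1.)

81 → 8² + 1² = 64 + 1 = 65
65 → 6² + 5² = 36 + 25 = 61
61 → 6² + 1² = 36 + 1 = 37
37 → 3² + 7² = 9 + 49 = 58
58 → 5² + 8² = 25 + 64 = 89
89 → 8² + 9² = 64 + 81 = 145
145 → 1² + 4² + 5² = 1 + 16 + 25 = 42
42 → 4² + 2² = 16 + 4 = 20
20 → 2² + 0² = 4 + 0 = 4
4 → 4² = 16
16 → 1² + 6² = 1 + 36 = 37  — 37 already appeared earlier.

37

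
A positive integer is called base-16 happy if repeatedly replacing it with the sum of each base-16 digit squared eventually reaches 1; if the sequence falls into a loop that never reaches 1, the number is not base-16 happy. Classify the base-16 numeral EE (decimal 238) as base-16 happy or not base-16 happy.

238 = (14,14)_16 → 392
392 = (1,8,8)_16 → 129
129 = (8,1)_16 → 65
65 = (4,1)_16 → 17
17 = (1,1)_16 → 2
2 = (2)_16 → 4
4 = (4)_16 → 16
16 = (1,0)_16 → 1  — reached 1.

base-16 happy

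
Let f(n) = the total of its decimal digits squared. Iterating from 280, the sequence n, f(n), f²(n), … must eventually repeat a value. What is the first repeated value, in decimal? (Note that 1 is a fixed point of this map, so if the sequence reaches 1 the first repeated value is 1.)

1

280 → 2² + 8² + 0² = 4 + 64 + 0 = 68
68 → 6² + 8² = 36 + 64 = 100
100 → 1² + 0² + 0² = 1 + 0 + 0 = 1  — reached the fixed point 1.
1 → 1, so 1 is the first repeated value.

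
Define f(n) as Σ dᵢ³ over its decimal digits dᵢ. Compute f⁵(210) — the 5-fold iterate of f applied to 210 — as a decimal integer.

210 → 2³ + 1³ + 0³ = 8 + 1 + 0 = 9
9 → 9³ = 729
729 → 7³ + 2³ + 9³ = 343 + 8 + 729 = 1080
1080 → 1³ + 0³ + 8³ + 0³ = 1 + 0 + 512 + 0 = 513
513 → 5³ + 1³ + 3³ = 125 + 1 + 27 = 153

153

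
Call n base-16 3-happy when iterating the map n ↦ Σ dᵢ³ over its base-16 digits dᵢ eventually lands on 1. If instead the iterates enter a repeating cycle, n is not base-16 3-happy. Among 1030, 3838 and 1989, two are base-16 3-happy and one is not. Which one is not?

1989

1030: 1030 → 280 → 514 → 16 → 1  — reaches 1 (base-16 3-happy)
3838: 3838 → 8863 → 4120 → 514 → 16 → 1  — reaches 1 (base-16 3-happy)
1989: 1989 → 2196 → 1305 → 855 → 495 → 6120 → 3600 → 2745 → 3060 → 4770 → 1017 → 4131 → 36 → 72 → 576 → 72  — repeats 72 (not base-16 3-happy)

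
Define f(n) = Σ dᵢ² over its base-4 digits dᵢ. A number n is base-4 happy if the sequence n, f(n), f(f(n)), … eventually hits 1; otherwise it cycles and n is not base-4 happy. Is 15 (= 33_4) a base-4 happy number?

15 = (3,3)_4 → 18
18 = (1,0,2)_4 → 5
5 = (1,1)_4 → 2
2 = (2)_4 → 4
4 = (1,0)_4 → 1  — reached 1.

base-4 happy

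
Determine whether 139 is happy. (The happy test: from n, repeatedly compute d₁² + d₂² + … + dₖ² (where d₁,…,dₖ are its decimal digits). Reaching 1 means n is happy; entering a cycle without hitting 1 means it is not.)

happy

139 → 1² + 3² + 9² = 91
91 → 9² + 1² = 82
82 → 8² + 2² = 68
68 → 6² + 8² = 100
100 → 1² + 0² + 0² = 1  — reached 1.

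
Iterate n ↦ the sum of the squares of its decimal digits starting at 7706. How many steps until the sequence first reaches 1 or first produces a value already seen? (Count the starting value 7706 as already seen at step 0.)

7706 → 134
134 → 26
26 → 40
40 → 16
16 → 37
37 → 58
58 → 89
89 → 145
145 → 42
42 → 20
20 → 4
4 → 16  — 16 repeats.
That took 12 steps.

12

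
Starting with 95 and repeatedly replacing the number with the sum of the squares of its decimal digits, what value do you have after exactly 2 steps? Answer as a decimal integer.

95 → 106
106 → 37

37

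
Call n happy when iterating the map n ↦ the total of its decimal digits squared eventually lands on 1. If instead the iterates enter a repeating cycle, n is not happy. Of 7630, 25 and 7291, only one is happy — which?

7630: 7630 → 94 → 97 → 130 → 10 → 1  — reaches 1 (happy)
25: 25 → 29 → 85 → 89 → 145 → 42 → 20 → 4 → 16 → 37 → 58 → 89  — repeats 89 (not happy)
7291: 7291 → 135 → 35 → 34 → 25 → 29 → 85 → 89 → 145 → 42 → 20 → 4 → 16 → 37 → 58 → 89  — repeats 89 (not happy)

7630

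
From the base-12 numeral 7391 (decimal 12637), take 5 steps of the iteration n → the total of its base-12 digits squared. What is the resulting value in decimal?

12637 = (7,3,9,1)_12 → 7² + 3² + 9² + 1² = 140
140 = (11,8)_12 → 11² + 8² = 185
185 = (1,3,5)_12 → 1² + 3² + 5² = 35
35 = (2,11)_12 → 2² + 11² = 125
125 = (10,5)_12 → 10² + 5² = 125

125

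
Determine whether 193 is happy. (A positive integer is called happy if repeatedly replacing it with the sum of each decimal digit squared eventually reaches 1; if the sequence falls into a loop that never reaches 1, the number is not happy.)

193 → 1² + 9² + 3² = 91
91 → 9² + 1² = 82
82 → 8² + 2² = 68
68 → 6² + 8² = 100
100 → 1² + 0² + 0² = 1  — reached 1.

happy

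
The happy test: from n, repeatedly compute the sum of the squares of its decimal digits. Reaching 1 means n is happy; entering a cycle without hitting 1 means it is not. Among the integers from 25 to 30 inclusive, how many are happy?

1

25: 25 → 29 → 85 → 89 → 145 → 42 → 20 → 4 → 16 → 37 → 58 → 89  (repeats 89)
26: 26 → 40 → 16 → 37 → 58 → 89 → 145 → 42 → 20 → 4 → 16  (repeats 16)
27: 27 → 53 → 34 → 25 → 29 → 85 → 89 → 145 → 42 → 20 → 4 → 16 → 37 → 58 → 89  (repeats 89)
28: 28 → 68 → 100 → 1  (reaches 1)
29: 29 → 85 → 89 → 145 → 42 → 20 → 4 → 16 → 37 → 58 → 89  (repeats 89)
30: 30 → 9 → 81 → 65 → 61 → 37 → 58 → 89 → 145 → 42 → 20 → 4 → 16 → 37  (repeats 37)
happy: 28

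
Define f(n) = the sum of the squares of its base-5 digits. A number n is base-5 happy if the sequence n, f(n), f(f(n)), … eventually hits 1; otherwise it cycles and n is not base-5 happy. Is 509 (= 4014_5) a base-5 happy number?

509 = (4,0,1,4)_5 → 4² + 0² + 1² + 4² = 16 + 0 + 1 + 16 = 33
33 = (1,1,3)_5 → 1² + 1² + 3² = 1 + 1 + 9 = 11
11 = (2,1)_5 → 2² + 1² = 4 + 1 = 5
5 = (1,0)_5 → 1² + 0² = 1 + 0 = 1  — reached 1.

base-5 happy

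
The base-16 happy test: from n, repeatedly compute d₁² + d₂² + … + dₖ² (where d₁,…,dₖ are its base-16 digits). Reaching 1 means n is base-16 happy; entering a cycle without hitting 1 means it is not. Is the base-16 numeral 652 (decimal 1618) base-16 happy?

base-16 happy

1618 = (6,5,2)_16 → 6² + 5² + 2² = 65
65 = (4,1)_16 → 4² + 1² = 17
17 = (1,1)_16 → 1² + 1² = 2
2 = (2)_16 → 2² = 4
4 = (4)_16 → 4² = 16
16 = (1,0)_16 → 1² + 0² = 1  — reached 1.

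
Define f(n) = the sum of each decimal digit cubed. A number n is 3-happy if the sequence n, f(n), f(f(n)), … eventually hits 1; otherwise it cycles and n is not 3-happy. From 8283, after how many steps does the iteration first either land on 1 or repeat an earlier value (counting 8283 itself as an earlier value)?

8283 → 8³ + 2³ + 8³ + 3³ = 1059
1059 → 1³ + 0³ + 5³ + 9³ = 855
855 → 8³ + 5³ + 5³ = 762
762 → 7³ + 6³ + 2³ = 567
567 → 5³ + 6³ + 7³ = 684
684 → 6³ + 8³ + 4³ = 792
792 → 7³ + 9³ + 2³ = 1080
1080 → 1³ + 0³ + 8³ + 0³ = 513
513 → 5³ + 1³ + 3³ = 153
153 → 1³ + 5³ + 3³ = 153  — 153 repeats.
That took 10 steps.

10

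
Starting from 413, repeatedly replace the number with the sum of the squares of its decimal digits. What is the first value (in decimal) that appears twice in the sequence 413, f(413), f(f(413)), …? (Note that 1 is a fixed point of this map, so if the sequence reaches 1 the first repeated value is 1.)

16

413 → 26
26 → 40
40 → 16
16 → 37
37 → 58
58 → 89
89 → 145
145 → 42
42 → 20
20 → 4
4 → 16  — 16 already appeared earlier.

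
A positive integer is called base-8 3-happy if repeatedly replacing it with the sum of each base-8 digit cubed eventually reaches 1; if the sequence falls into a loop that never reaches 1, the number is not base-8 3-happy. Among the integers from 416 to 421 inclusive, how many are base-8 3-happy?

1

416: 416 → 280 → 91 → 55 → 559 → 469 → 476 → 434 → 440 → 559  (repeats 559)
417: 417 → 281 → 92 → 92  (repeats 92)
418: 418 → 288 → 128 → 8 → 1  (reaches 1)
419: 419 → 307 → 307  (repeats 307)
420: 420 → 344 → 152 → 35 → 91 → 55 → 559 → 469 → 476 → 434 → 440 → 559  (repeats 559)
421: 421 → 405 → 349 → 277 → 197 → 152 → 35 → 91 → 55 → 559 → 469 → 476 → 434 → 440 → 559  (repeats 559)
base-8 3-happy: 418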